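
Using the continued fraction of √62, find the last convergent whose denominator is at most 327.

1000/127

√62 = [7; 1, 6, 1, 14, …] (period length 4).
Convergents:
  p_0/q_0 = 7/1
  p_1/q_1 = 8/1
  p_2/q_2 = 55/7
  p_3/q_3 = 63/8
  p_4/q_4 = 937/119
  p_5/q_5 = 1000/127
  p_6/q_6 = 6937/881
q_5 = 127 ≤ 327 < 881 = q_6, so the answer is 1000/127.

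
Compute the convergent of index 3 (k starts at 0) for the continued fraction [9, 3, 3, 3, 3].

307/33

Using pₖ = aₖpₖ₋₁ + pₖ₋₂, qₖ = aₖqₖ₋₁ + qₖ₋₂ (with p₋₁=1, p₋₂=0, q₋₁=0, q₋₂=1):
  k=0: a=9, p=9, q=1
  k=1: a=3, p=28, q=3
  k=2: a=3, p=93, q=10
  k=3: a=3, p=307, q=33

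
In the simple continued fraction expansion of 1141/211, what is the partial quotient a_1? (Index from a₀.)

1141 = 5·211 + 86   →  a_0 = 5
211 = 2·86 + 39   →  a_1 = 2

2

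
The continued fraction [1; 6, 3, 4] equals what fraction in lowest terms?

Fold from the inside: start with 4/1.
  3 + 1/4 = 13/4
  6 + 4/13 = 82/13
  1 + 13/82 = 95/82

95/82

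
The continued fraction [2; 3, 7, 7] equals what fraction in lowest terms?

364/157

Fold from the inside: start with 7/1.
  7 + 1/7 = 50/7
  3 + 7/50 = 157/50
  2 + 50/157 = 364/157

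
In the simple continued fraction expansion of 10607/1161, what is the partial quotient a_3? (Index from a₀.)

10607 = 9·1161 + 158   →  a_0 = 9
1161 = 7·158 + 55   →  a_1 = 7
158 = 2·55 + 48   →  a_2 = 2
55 = 1·48 + 7   →  a_3 = 1

1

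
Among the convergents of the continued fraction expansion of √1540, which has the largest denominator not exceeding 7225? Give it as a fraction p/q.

95831/2442

√1540 = [39; 4, 8, 2, 8, 4, 78, …] (period length 6).
Convergents:
  p_0/q_0 = 39/1
  p_1/q_1 = 157/4
  p_2/q_2 = 1295/33
  p_3/q_3 = 2747/70
  p_4/q_4 = 23271/593
  p_5/q_5 = 95831/2442
  p_6/q_6 = 7498089/191069
q_5 = 2442 ≤ 7225 < 191069 = q_6, so the answer is 95831/2442.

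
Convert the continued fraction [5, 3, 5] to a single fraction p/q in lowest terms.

Fold from the inside: start with 5/1.
  3 + 1/5 = 16/5
  5 + 5/16 = 85/16

85/16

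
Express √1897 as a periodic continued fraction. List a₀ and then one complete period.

a₀ = ⌊√1897⌋ = 43.
With m₀=0, d₀=1 and mₖ₊₁ = dₖaₖ − mₖ, dₖ₊₁ = (n − mₖ₊₁²)/dₖ, aₖ₊₁ = ⌊(a₀+mₖ₊₁)/dₖ₊₁⌋:
  k=1: m=43, d=48, a=1
  k=2: m=5, d=39, a=1
  k=3: m=34, d=19, a=4
  k=4: m=42, d=7, a=12
  k=5: m=42, d=19, a=4
  k=6: m=34, d=39, a=1
  k=7: m=5, d=48, a=1
  k=8: m=43, d=1, a=86
d=1 and a=2a₀=86 at k=8, so the next step gives (m, d) = (43, 48) again — its k=1 value — and the period has length 8.

[43; 1, 1, 4, 12, 4, 1, 1, 86]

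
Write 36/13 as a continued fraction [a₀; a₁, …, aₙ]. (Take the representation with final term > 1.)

36 = 2*13 + 10
13 = 1*10 + 3
10 = 3*3 + 1
3 = 3*1 + 0  (stop)
So 36/13 = [2; 1, 3, 3].

[2; 1, 3, 3]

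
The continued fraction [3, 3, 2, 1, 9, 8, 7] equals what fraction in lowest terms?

Using pₖ = aₖpₖ₋₁ + pₖ₋₂ and qₖ = aₖqₖ₋₁ + qₖ₋₂:
  k=0: a=3, p=3, q=1
  k=1: a=3, p=10, q=3
  k=2: a=2, p=23, q=7
  k=3: a=1, p=33, q=10
  k=4: a=9, p=320, q=97
  k=5: a=8, p=2593, q=786
  k=6: a=7, p=18471, q=5599

18471/5599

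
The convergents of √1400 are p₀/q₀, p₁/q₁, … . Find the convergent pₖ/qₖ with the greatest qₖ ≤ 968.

√1400 = [37; 2, 2, 2, 74, …] (period length 4).
Convergents:
  p_0/q_0 = 37/1
  p_1/q_1 = 75/2
  p_2/q_2 = 187/5
  p_3/q_3 = 449/12
  p_4/q_4 = 33413/893
  p_5/q_5 = 67275/1798
q_4 = 893 ≤ 968 < 1798 = q_5, so the answer is 33413/893.

33413/893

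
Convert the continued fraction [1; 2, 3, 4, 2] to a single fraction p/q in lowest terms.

Fold from the inside: start with 2/1.
  4 + 1/2 = 9/2
  3 + 2/9 = 29/9
  2 + 9/29 = 67/29
  1 + 29/67 = 96/67

96/67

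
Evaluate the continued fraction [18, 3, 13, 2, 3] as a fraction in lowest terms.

5296/289

Fold from the inside: start with 3/1.
  2 + 1/3 = 7/3
  13 + 3/7 = 94/7
  3 + 7/94 = 289/94
  18 + 94/289 = 5296/289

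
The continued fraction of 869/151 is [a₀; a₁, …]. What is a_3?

12

869 = 5·151 + 114   →  a_0 = 5
151 = 1·114 + 37   →  a_1 = 1
114 = 3·37 + 3   →  a_2 = 3
37 = 12·3 + 1   →  a_3 = 12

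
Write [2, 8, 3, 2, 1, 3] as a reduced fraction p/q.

Fold from the inside: start with 3/1.
  1 + 1/3 = 4/3
  2 + 3/4 = 11/4
  3 + 4/11 = 37/11
  8 + 11/37 = 307/37
  2 + 37/307 = 651/307

651/307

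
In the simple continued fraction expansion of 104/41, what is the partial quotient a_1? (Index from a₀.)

1

104 = 2·41 + 22   →  a_0 = 2
41 = 1·22 + 19   →  a_1 = 1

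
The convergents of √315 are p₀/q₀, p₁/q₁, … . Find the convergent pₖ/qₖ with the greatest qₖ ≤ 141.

√315 = [17; 1, 2, 1, 34, …] (period length 4).
Convergents:
  p_0/q_0 = 17/1
  p_1/q_1 = 18/1
  p_2/q_2 = 53/3
  p_3/q_3 = 71/4
  p_4/q_4 = 2467/139
  p_5/q_5 = 2538/143
q_4 = 139 ≤ 141 < 143 = q_5, so the answer is 2467/139.

2467/139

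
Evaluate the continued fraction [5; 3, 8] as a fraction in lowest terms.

Fold from the inside: start with 8/1.
  3 + 1/8 = 25/8
  5 + 8/25 = 133/25

133/25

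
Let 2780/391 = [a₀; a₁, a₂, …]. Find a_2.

10

2780 = 7·391 + 43   →  a_0 = 7
391 = 9·43 + 4   →  a_1 = 9
43 = 10·4 + 3   →  a_2 = 10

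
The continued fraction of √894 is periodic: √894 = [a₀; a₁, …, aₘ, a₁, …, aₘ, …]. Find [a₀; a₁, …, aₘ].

[29; 1, 8, 1, 58]

a₀ = ⌊√894⌋ = 29.
With m₀=0, d₀=1 and mₖ₊₁ = dₖaₖ − mₖ, dₖ₊₁ = (n − mₖ₊₁²)/dₖ, aₖ₊₁ = ⌊(a₀+mₖ₊₁)/dₖ₊₁⌋:
  k=1: m=29, d=53, a=1
  k=2: m=24, d=6, a=8
  k=3: m=24, d=53, a=1
  k=4: m=29, d=1, a=58
d=1 and a=2a₀=58 at k=4, so the next step gives (m, d) = (29, 53) again — its k=1 value — and the period has length 4.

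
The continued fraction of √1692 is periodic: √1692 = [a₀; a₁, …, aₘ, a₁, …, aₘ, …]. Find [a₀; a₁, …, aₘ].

a₀ = ⌊√1692⌋ = 41.
With m₀=0, d₀=1 and mₖ₊₁ = dₖaₖ − mₖ, dₖ₊₁ = (n − mₖ₊₁²)/dₖ, aₖ₊₁ = ⌊(a₀+mₖ₊₁)/dₖ₊₁⌋:
  k=1: m=41, d=11, a=7
  k=2: m=36, d=36, a=2
  k=3: m=36, d=11, a=7
  k=4: m=41, d=1, a=82
d=1 and a=2a₀=82 at k=4, so the next step gives (m, d) = (41, 11) again — its k=1 value — and the period has length 4.

[41; 7, 2, 7, 82]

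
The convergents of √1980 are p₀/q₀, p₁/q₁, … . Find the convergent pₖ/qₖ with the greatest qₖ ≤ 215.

√1980 = [44; 2, 88, …] (period length 2).
Convergents:
  p_0/q_0 = 44/1
  p_1/q_1 = 89/2
  p_2/q_2 = 7876/177
  p_3/q_3 = 15841/356
q_2 = 177 ≤ 215 < 356 = q_3, so the answer is 7876/177.

7876/177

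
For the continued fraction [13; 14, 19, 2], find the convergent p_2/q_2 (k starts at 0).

3490/267

Using pₖ = aₖpₖ₋₁ + pₖ₋₂, qₖ = aₖqₖ₋₁ + qₖ₋₂ (with p₋₁=1, p₋₂=0, q₋₁=0, q₋₂=1):
  k=0: a=13, p=13, q=1
  k=1: a=14, p=183, q=14
  k=2: a=19, p=3490, q=267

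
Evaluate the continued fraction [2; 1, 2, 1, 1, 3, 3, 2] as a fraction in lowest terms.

Fold from the inside: start with 2/1.
  3 + 1/2 = 7/2
  3 + 2/7 = 23/7
  1 + 7/23 = 30/23
  1 + 23/30 = 53/30
  2 + 30/53 = 136/53
  1 + 53/136 = 189/136
  2 + 136/189 = 514/189

514/189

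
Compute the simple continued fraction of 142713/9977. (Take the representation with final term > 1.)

142713 = 14*9977 + 3035
9977 = 3*3035 + 872
3035 = 3*872 + 419
872 = 2*419 + 34
419 = 12*34 + 11
34 = 3*11 + 1
11 = 11*1 + 0  (stop)
So 142713/9977 = [14; 3, 3, 2, 12, 3, 11].

[14; 3, 3, 2, 12, 3, 11]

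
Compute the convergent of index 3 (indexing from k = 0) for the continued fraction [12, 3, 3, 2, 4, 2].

283/23

Using pₖ = aₖpₖ₋₁ + pₖ₋₂, qₖ = aₖqₖ₋₁ + qₖ₋₂ (with p₋₁=1, p₋₂=0, q₋₁=0, q₋₂=1):
  k=0: a=12, p=12, q=1
  k=1: a=3, p=37, q=3
  k=2: a=3, p=123, q=10
  k=3: a=2, p=283, q=23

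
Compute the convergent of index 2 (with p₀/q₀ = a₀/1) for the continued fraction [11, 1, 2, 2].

35/3

Using pₖ = aₖpₖ₋₁ + pₖ₋₂, qₖ = aₖqₖ₋₁ + qₖ₋₂ (with p₋₁=1, p₋₂=0, q₋₁=0, q₋₂=1):
  k=0: a=11, p=11, q=1
  k=1: a=1, p=12, q=1
  k=2: a=2, p=35, q=3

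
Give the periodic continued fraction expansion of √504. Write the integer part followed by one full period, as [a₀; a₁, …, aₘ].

a₀ = ⌊√504⌋ = 22.
With m₀=0, d₀=1 and mₖ₊₁ = dₖaₖ − mₖ, dₖ₊₁ = (n − mₖ₊₁²)/dₖ, aₖ₊₁ = ⌊(a₀+mₖ₊₁)/dₖ₊₁⌋:
  k=1: m=22, d=20, a=2
  k=2: m=18, d=9, a=4
  k=3: m=18, d=20, a=2
  k=4: m=22, d=1, a=44
d=1 and a=2a₀=44 at k=4, so the next step gives (m, d) = (22, 20) again — its k=1 value — and the period has length 4.

[22; 2, 4, 2, 44]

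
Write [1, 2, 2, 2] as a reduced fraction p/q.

17/12

Using pₖ = aₖpₖ₋₁ + pₖ₋₂ and qₖ = aₖqₖ₋₁ + qₖ₋₂:
  k=0: a=1, p=1, q=1
  k=1: a=2, p=3, q=2
  k=2: a=2, p=7, q=5
  k=3: a=2, p=17, q=12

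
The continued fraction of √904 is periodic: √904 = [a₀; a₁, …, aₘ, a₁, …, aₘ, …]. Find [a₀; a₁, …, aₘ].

a₀ = ⌊√904⌋ = 30.
With m₀=0, d₀=1 and mₖ₊₁ = dₖaₖ − mₖ, dₖ₊₁ = (n − mₖ₊₁²)/dₖ, aₖ₊₁ = ⌊(a₀+mₖ₊₁)/dₖ₊₁⌋:
  k=1: m=30, d=4, a=15
  k=2: m=30, d=1, a=60
d=1 and a=2a₀=60 at k=2, so the next step gives (m, d) = (30, 4) again — its k=1 value — and the period has length 2.

[30; 15, 60]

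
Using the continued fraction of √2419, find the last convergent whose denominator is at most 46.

541/11

√2419 = [49; 5, 2, 5, 98, …] (period length 4).
Convergents:
  p_0/q_0 = 49/1
  p_1/q_1 = 246/5
  p_2/q_2 = 541/11
  p_3/q_3 = 2951/60
q_2 = 11 ≤ 46 < 60 = q_3, so the answer is 541/11.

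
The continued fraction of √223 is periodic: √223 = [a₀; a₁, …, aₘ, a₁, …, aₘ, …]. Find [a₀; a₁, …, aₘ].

[14; 1, 13, 1, 28]

a₀ = ⌊√223⌋ = 14.
With m₀=0, d₀=1 and mₖ₊₁ = dₖaₖ − mₖ, dₖ₊₁ = (n − mₖ₊₁²)/dₖ, aₖ₊₁ = ⌊(a₀+mₖ₊₁)/dₖ₊₁⌋:
  k=1: m=14, d=27, a=1
  k=2: m=13, d=2, a=13
  k=3: m=13, d=27, a=1
  k=4: m=14, d=1, a=28
d=1 and a=2a₀=28 at k=4, so the next step gives (m, d) = (14, 27) again — its k=1 value — and the period has length 4.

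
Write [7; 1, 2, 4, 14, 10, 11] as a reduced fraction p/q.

Using pₖ = aₖpₖ₋₁ + pₖ₋₂ and qₖ = aₖqₖ₋₁ + qₖ₋₂:
  k=0: a=7, p=7, q=1
  k=1: a=1, p=8, q=1
  k=2: a=2, p=23, q=3
  k=3: a=4, p=100, q=13
  k=4: a=14, p=1423, q=185
  k=5: a=10, p=14330, q=1863
  k=6: a=11, p=159053, q=20678

159053/20678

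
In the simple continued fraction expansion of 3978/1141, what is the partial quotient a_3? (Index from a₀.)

3978 = 3·1141 + 555   →  a_0 = 3
1141 = 2·555 + 31   →  a_1 = 2
555 = 17·31 + 28   →  a_2 = 17
31 = 1·28 + 3   →  a_3 = 1

1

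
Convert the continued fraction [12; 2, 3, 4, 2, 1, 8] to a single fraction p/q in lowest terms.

10481/843

Fold from the inside: start with 8/1.
  1 + 1/8 = 9/8
  2 + 8/9 = 26/9
  4 + 9/26 = 113/26
  3 + 26/113 = 365/113
  2 + 113/365 = 843/365
  12 + 365/843 = 10481/843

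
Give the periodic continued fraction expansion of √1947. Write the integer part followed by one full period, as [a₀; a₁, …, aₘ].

a₀ = ⌊√1947⌋ = 44.
With m₀=0, d₀=1 and mₖ₊₁ = dₖaₖ − mₖ, dₖ₊₁ = (n − mₖ₊₁²)/dₖ, aₖ₊₁ = ⌊(a₀+mₖ₊₁)/dₖ₊₁⌋:
  k=1: m=44, d=11, a=8
  k=2: m=44, d=1, a=88
d=1 and a=2a₀=88 at k=2, so the next step gives (m, d) = (44, 11) again — its k=1 value — and the period has length 2.

[44; 8, 88]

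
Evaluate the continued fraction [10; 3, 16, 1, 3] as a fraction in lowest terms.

Fold from the inside: start with 3/1.
  1 + 1/3 = 4/3
  16 + 3/4 = 67/4
  3 + 4/67 = 205/67
  10 + 67/205 = 2117/205

2117/205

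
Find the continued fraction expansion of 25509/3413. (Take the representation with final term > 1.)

[7; 2, 9, 7, 12, 2]

25509 = 7*3413 + 1618
3413 = 2*1618 + 177
1618 = 9*177 + 25
177 = 7*25 + 2
25 = 12*2 + 1
2 = 2*1 + 0  (stop)
So 25509/3413 = [7; 2, 9, 7, 12, 2].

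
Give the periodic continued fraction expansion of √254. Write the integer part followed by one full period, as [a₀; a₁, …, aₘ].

a₀ = ⌊√254⌋ = 15.
With m₀=0, d₀=1 and mₖ₊₁ = dₖaₖ − mₖ, dₖ₊₁ = (n − mₖ₊₁²)/dₖ, aₖ₊₁ = ⌊(a₀+mₖ₊₁)/dₖ₊₁⌋:
  k=1: m=15, d=29, a=1
  k=2: m=14, d=2, a=14
  k=3: m=14, d=29, a=1
  k=4: m=15, d=1, a=30
d=1 and a=2a₀=30 at k=4, so the next step gives (m, d) = (15, 29) again — its k=1 value — and the period has length 4.

[15; 1, 14, 1, 30]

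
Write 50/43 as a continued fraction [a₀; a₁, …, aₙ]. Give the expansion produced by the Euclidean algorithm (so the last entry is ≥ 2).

[1; 6, 7]

50 = 1·43 + 7
43 = 6·7 + 1
7 = 7·1 + 0  (stop)
So 50/43 = [1; 6, 7].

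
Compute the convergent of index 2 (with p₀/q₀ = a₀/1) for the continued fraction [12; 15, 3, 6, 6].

Using pₖ = aₖpₖ₋₁ + pₖ₋₂, qₖ = aₖqₖ₋₁ + qₖ₋₂ (with p₋₁=1, p₋₂=0, q₋₁=0, q₋₂=1):
  k=0: a=12, p=12, q=1
  k=1: a=15, p=181, q=15
  k=2: a=3, p=555, q=46

555/46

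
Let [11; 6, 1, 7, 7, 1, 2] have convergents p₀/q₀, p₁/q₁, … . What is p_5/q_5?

4982/447

Using pₖ = aₖpₖ₋₁ + pₖ₋₂, qₖ = aₖqₖ₋₁ + qₖ₋₂ (with p₋₁=1, p₋₂=0, q₋₁=0, q₋₂=1):
  k=0: a=11, p=11, q=1
  k=1: a=6, p=67, q=6
  k=2: a=1, p=78, q=7
  k=3: a=7, p=613, q=55
  k=4: a=7, p=4369, q=392
  k=5: a=1, p=4982, q=447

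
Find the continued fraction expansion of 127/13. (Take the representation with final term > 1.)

127 = 9×13 + 10
13 = 1×10 + 3
10 = 3×3 + 1
3 = 3×1 + 0  (stop)
So 127/13 = [9; 1, 3, 3].

[9; 1, 3, 3]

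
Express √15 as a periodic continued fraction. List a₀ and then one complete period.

[3; 1, 6]

a₀ = ⌊√15⌋ = 3.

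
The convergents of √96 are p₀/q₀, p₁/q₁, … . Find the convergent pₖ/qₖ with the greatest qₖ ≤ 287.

970/99

√96 = [9; 1, 3, 1, 18, …] (period length 4).
Convergents:
  p_0/q_0 = 9/1
  p_1/q_1 = 10/1
  p_2/q_2 = 39/4
  p_3/q_3 = 49/5
  p_4/q_4 = 921/94
  p_5/q_5 = 970/99
  p_6/q_6 = 3831/391
q_5 = 99 ≤ 287 < 391 = q_6, so the answer is 970/99.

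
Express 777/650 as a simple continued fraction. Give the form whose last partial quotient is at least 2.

[1; 5, 8, 2, 7]

777 = 1*650 + 127
650 = 5*127 + 15
127 = 8*15 + 7
15 = 2*7 + 1
7 = 7*1 + 0  (stop)
So 777/650 = [1; 5, 8, 2, 7].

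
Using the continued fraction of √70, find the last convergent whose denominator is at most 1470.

8467/1012

√70 = [8; 2, 1, 2, 1, 2, 16, …] (period length 6).
Convergents:
  p_0/q_0 = 8/1
  p_1/q_1 = 17/2
  p_2/q_2 = 25/3
  p_3/q_3 = 67/8
  p_4/q_4 = 92/11
  p_5/q_5 = 251/30
  p_6/q_6 = 4108/491
  p_7/q_7 = 8467/1012
  p_8/q_8 = 12575/1503
q_7 = 1012 ≤ 1470 < 1503 = q_8, so the answer is 8467/1012.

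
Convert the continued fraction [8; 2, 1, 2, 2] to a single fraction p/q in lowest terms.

159/19

Using pₖ = aₖpₖ₋₁ + pₖ₋₂ and qₖ = aₖqₖ₋₁ + qₖ₋₂:
  k=0: a=8, p=8, q=1
  k=1: a=2, p=17, q=2
  k=2: a=1, p=25, q=3
  k=3: a=2, p=67, q=8
  k=4: a=2, p=159, q=19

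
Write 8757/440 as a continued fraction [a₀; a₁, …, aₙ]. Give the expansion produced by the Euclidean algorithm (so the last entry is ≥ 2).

8757 = 19·440 + 397
440 = 1·397 + 43
397 = 9·43 + 10
43 = 4·10 + 3
10 = 3·3 + 1
3 = 3·1 + 0  (stop)
So 8757/440 = [19; 1, 9, 4, 3, 3].

[19; 1, 9, 4, 3, 3]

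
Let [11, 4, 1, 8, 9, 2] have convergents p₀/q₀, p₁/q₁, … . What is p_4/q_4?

4493/401

Using pₖ = aₖpₖ₋₁ + pₖ₋₂, qₖ = aₖqₖ₋₁ + qₖ₋₂ (with p₋₁=1, p₋₂=0, q₋₁=0, q₋₂=1):
  k=0: a=11, p=11, q=1
  k=1: a=4, p=45, q=4
  k=2: a=1, p=56, q=5
  k=3: a=8, p=493, q=44
  k=4: a=9, p=4493, q=401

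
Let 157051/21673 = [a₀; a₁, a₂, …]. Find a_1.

157051 = 7·21673 + 5340   →  a_0 = 7
21673 = 4·5340 + 313   →  a_1 = 4

4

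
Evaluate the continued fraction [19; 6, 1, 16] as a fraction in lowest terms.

Fold from the inside: start with 16/1.
  1 + 1/16 = 17/16
  6 + 16/17 = 118/17
  19 + 17/118 = 2259/118

2259/118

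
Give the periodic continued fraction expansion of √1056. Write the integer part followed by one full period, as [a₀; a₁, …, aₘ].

a₀ = ⌊√1056⌋ = 32.
With m₀=0, d₀=1 and mₖ₊₁ = dₖaₖ − mₖ, dₖ₊₁ = (n − mₖ₊₁²)/dₖ, aₖ₊₁ = ⌊(a₀+mₖ₊₁)/dₖ₊₁⌋:
  k=1: m=32, d=32, a=2
  k=2: m=32, d=1, a=64
d=1 and a=2a₀=64 at k=2, so the next step gives (m, d) = (32, 32) again — its k=1 value — and the period has length 2.

[32; 2, 64]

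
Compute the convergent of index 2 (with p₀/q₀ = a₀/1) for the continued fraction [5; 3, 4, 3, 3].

Using pₖ = aₖpₖ₋₁ + pₖ₋₂, qₖ = aₖqₖ₋₁ + qₖ₋₂ (with p₋₁=1, p₋₂=0, q₋₁=0, q₋₂=1):
  k=0: a=5, p=5, q=1
  k=1: a=3, p=16, q=3
  k=2: a=4, p=69, q=13

69/13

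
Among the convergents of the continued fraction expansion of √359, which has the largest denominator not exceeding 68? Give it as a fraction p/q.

√359 = [18; 1, 17, 1, 36, …] (period length 4).
Convergents:
  p_0/q_0 = 18/1
  p_1/q_1 = 19/1
  p_2/q_2 = 341/18
  p_3/q_3 = 360/19
  p_4/q_4 = 13301/702
q_3 = 19 ≤ 68 < 702 = q_4, so the answer is 360/19.

360/19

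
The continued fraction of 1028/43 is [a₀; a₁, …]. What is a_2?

1028 = 23·43 + 39   →  a_0 = 23
43 = 1·39 + 4   →  a_1 = 1
39 = 9·4 + 3   →  a_2 = 9

9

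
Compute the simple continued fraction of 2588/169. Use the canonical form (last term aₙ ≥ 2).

2588 = 15*169 + 53
169 = 3*53 + 10
53 = 5*10 + 3
10 = 3*3 + 1
3 = 3*1 + 0  (stop)
So 2588/169 = [15; 3, 5, 3, 3].

[15; 3, 5, 3, 3]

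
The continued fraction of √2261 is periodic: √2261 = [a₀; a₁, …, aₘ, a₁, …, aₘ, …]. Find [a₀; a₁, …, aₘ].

a₀ = ⌊√2261⌋ = 47.
With m₀=0, d₀=1 and mₖ₊₁ = dₖaₖ − mₖ, dₖ₊₁ = (n − mₖ₊₁²)/dₖ, aₖ₊₁ = ⌊(a₀+mₖ₊₁)/dₖ₊₁⌋:
  k=1: m=47, d=52, a=1
  k=2: m=5, d=43, a=1
  k=3: m=38, d=19, a=4
  k=4: m=38, d=43, a=1
  k=5: m=5, d=52, a=1
  k=6: m=47, d=1, a=94
d=1 and a=2a₀=94 at k=6, so the next step gives (m, d) = (47, 52) again — its k=1 value — and the period has length 6.

[47; 1, 1, 4, 1, 1, 94]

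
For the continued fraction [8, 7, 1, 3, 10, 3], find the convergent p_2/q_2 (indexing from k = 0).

Using pₖ = aₖpₖ₋₁ + pₖ₋₂, qₖ = aₖqₖ₋₁ + qₖ₋₂ (with p₋₁=1, p₋₂=0, q₋₁=0, q₋₂=1):
  k=0: a=8, p=8, q=1
  k=1: a=7, p=57, q=7
  k=2: a=1, p=65, q=8

65/8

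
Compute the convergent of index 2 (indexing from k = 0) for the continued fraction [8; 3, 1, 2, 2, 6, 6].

Using pₖ = aₖpₖ₋₁ + pₖ₋₂, qₖ = aₖqₖ₋₁ + qₖ₋₂ (with p₋₁=1, p₋₂=0, q₋₁=0, q₋₂=1):
  k=0: a=8, p=8, q=1
  k=1: a=3, p=25, q=3
  k=2: a=1, p=33, q=4

33/4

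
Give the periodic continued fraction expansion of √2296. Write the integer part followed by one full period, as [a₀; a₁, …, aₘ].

a₀ = ⌊√2296⌋ = 47.
With m₀=0, d₀=1 and mₖ₊₁ = dₖaₖ − mₖ, dₖ₊₁ = (n − mₖ₊₁²)/dₖ, aₖ₊₁ = ⌊(a₀+mₖ₊₁)/dₖ₊₁⌋:
  k=1: m=47, d=87, a=1
  k=2: m=40, d=8, a=10
  k=3: m=40, d=87, a=1
  k=4: m=47, d=1, a=94
d=1 and a=2a₀=94 at k=4, so the next step gives (m, d) = (47, 87) again — its k=1 value — and the period has length 4.

[47; 1, 10, 1, 94]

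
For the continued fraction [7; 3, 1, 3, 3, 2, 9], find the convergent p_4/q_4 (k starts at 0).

356/49

Using pₖ = aₖpₖ₋₁ + pₖ₋₂, qₖ = aₖqₖ₋₁ + qₖ₋₂ (with p₋₁=1, p₋₂=0, q₋₁=0, q₋₂=1):
  k=0: a=7, p=7, q=1
  k=1: a=3, p=22, q=3
  k=2: a=1, p=29, q=4
  k=3: a=3, p=109, q=15
  k=4: a=3, p=356, q=49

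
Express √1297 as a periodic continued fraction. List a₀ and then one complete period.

a₀ = ⌊√1297⌋ = 36.
With m₀=0, d₀=1 and mₖ₊₁ = dₖaₖ − mₖ, dₖ₊₁ = (n − mₖ₊₁²)/dₖ, aₖ₊₁ = ⌊(a₀+mₖ₊₁)/dₖ₊₁⌋:
  k=1: m=36, d=1, a=72
d=1 and a=2a₀=72 at k=1, so the next step gives (m, d) = (36, 1) again — its k=1 value — and the period has length 1.

[36; 72]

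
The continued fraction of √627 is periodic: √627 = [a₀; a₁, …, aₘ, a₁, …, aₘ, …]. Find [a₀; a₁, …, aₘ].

a₀ = ⌊√627⌋ = 25.
With m₀=0, d₀=1 and mₖ₊₁ = dₖaₖ − mₖ, dₖ₊₁ = (n − mₖ₊₁²)/dₖ, aₖ₊₁ = ⌊(a₀+mₖ₊₁)/dₖ₊₁⌋:
  k=1: m=25, d=2, a=25
  k=2: m=25, d=1, a=50
d=1 and a=2a₀=50 at k=2, so the next step gives (m, d) = (25, 2) again — its k=1 value — and the period has length 2.

[25; 25, 50]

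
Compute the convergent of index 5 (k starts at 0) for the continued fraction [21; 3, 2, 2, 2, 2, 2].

Using pₖ = aₖpₖ₋₁ + pₖ₋₂, qₖ = aₖqₖ₋₁ + qₖ₋₂ (with p₋₁=1, p₋₂=0, q₋₁=0, q₋₂=1):
  k=0: a=21, p=21, q=1
  k=1: a=3, p=64, q=3
  k=2: a=2, p=149, q=7
  k=3: a=2, p=362, q=17
  k=4: a=2, p=873, q=41
  k=5: a=2, p=2108, q=99

2108/99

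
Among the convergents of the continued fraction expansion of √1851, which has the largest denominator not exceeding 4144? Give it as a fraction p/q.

159143/3699

√1851 = [43; 43, 86, …] (period length 2).
Convergents:
  p_0/q_0 = 43/1
  p_1/q_1 = 1850/43
  p_2/q_2 = 159143/3699
  p_3/q_3 = 6844999/159100
q_2 = 3699 ≤ 4144 < 159100 = q_3, so the answer is 159143/3699.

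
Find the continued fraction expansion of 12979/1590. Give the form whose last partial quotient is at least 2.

[8; 6, 7, 5, 7]

12979 = 8×1590 + 259
1590 = 6×259 + 36
259 = 7×36 + 7
36 = 5×7 + 1
7 = 7×1 + 0  (stop)
So 12979/1590 = [8; 6, 7, 5, 7].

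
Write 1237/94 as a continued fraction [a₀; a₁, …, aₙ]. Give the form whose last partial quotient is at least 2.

1237 = 13*94 + 15
94 = 6*15 + 4
15 = 3*4 + 3
4 = 1*3 + 1
3 = 3*1 + 0  (stop)
So 1237/94 = [13; 6, 3, 1, 3].

[13; 6, 3, 1, 3]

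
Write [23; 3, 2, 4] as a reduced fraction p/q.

722/31

Using pₖ = aₖpₖ₋₁ + pₖ₋₂ and qₖ = aₖqₖ₋₁ + qₖ₋₂:
  k=0: a=23, p=23, q=1
  k=1: a=3, p=70, q=3
  k=2: a=2, p=163, q=7
  k=3: a=4, p=722, q=31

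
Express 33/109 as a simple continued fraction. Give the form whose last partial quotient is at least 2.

[0; 3, 3, 3, 3]

33 = 0·109 + 33
109 = 3·33 + 10
33 = 3·10 + 3
10 = 3·3 + 1
3 = 3·1 + 0  (stop)
So 33/109 = [0; 3, 3, 3, 3].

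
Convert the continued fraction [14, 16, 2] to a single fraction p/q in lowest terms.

464/33

Fold from the inside: start with 2/1.
  16 + 1/2 = 33/2
  14 + 2/33 = 464/33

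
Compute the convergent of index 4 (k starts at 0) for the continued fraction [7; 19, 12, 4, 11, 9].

Using pₖ = aₖpₖ₋₁ + pₖ₋₂, qₖ = aₖqₖ₋₁ + qₖ₋₂ (with p₋₁=1, p₋₂=0, q₋₁=0, q₋₂=1):
  k=0: a=7, p=7, q=1
  k=1: a=19, p=134, q=19
  k=2: a=12, p=1615, q=229
  k=3: a=4, p=6594, q=935
  k=4: a=11, p=74149, q=10514

74149/10514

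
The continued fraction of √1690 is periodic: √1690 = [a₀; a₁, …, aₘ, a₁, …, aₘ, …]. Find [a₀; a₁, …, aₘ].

[41; 9, 8, 9, 82]

a₀ = ⌊√1690⌋ = 41.
With m₀=0, d₀=1 and mₖ₊₁ = dₖaₖ − mₖ, dₖ₊₁ = (n − mₖ₊₁²)/dₖ, aₖ₊₁ = ⌊(a₀+mₖ₊₁)/dₖ₊₁⌋:
  k=1: m=41, d=9, a=9
  k=2: m=40, d=10, a=8
  k=3: m=40, d=9, a=9
  k=4: m=41, d=1, a=82
d=1 and a=2a₀=82 at k=4, so the next step gives (m, d) = (41, 9) again — its k=1 value — and the period has length 4.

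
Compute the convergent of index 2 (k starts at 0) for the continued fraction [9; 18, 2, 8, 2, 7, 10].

335/37

Using pₖ = aₖpₖ₋₁ + pₖ₋₂, qₖ = aₖqₖ₋₁ + qₖ₋₂ (with p₋₁=1, p₋₂=0, q₋₁=0, q₋₂=1):
  k=0: a=9, p=9, q=1
  k=1: a=18, p=163, q=18
  k=2: a=2, p=335, q=37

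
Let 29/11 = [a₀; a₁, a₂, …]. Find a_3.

1

29 = 2·11 + 7   →  a_0 = 2
11 = 1·7 + 4   →  a_1 = 1
7 = 1·4 + 3   →  a_2 = 1
4 = 1·3 + 1   →  a_3 = 1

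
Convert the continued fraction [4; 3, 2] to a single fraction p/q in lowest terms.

Using pₖ = aₖpₖ₋₁ + pₖ₋₂ and qₖ = aₖqₖ₋₁ + qₖ₋₂:
  k=0: a=4, p=4, q=1
  k=1: a=3, p=13, q=3
  k=2: a=2, p=30, q=7

30/7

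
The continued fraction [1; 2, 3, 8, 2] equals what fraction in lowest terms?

Using pₖ = aₖpₖ₋₁ + pₖ₋₂ and qₖ = aₖqₖ₋₁ + qₖ₋₂:
  k=0: a=1, p=1, q=1
  k=1: a=2, p=3, q=2
  k=2: a=3, p=10, q=7
  k=3: a=8, p=83, q=58
  k=4: a=2, p=176, q=123

176/123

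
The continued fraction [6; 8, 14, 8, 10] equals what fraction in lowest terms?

56542/9233

Fold from the inside: start with 10/1.
  8 + 1/10 = 81/10
  14 + 10/81 = 1144/81
  8 + 81/1144 = 9233/1144
  6 + 1144/9233 = 56542/9233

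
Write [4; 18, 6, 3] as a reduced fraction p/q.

1399/345

Fold from the inside: start with 3/1.
  6 + 1/3 = 19/3
  18 + 3/19 = 345/19
  4 + 19/345 = 1399/345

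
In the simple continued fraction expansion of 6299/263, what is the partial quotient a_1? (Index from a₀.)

1

6299 = 23·263 + 250   →  a_0 = 23
263 = 1·250 + 13   →  a_1 = 1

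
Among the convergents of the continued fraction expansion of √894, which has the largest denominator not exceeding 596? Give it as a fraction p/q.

17611/589

√894 = [29; 1, 8, 1, 58, …] (period length 4).
Convergents:
  p_0/q_0 = 29/1
  p_1/q_1 = 30/1
  p_2/q_2 = 269/9
  p_3/q_3 = 299/10
  p_4/q_4 = 17611/589
  p_5/q_5 = 17910/599
q_4 = 589 ≤ 596 < 599 = q_5, so the answer is 17611/589.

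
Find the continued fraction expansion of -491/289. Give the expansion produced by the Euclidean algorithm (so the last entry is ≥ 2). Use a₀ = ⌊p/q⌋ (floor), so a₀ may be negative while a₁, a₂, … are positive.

-491 = -2*289 + 87
289 = 3*87 + 28
87 = 3*28 + 3
28 = 9*3 + 1
3 = 3*1 + 0  (stop)
So -491/289 = [-2; 3, 3, 9, 3].

[-2; 3, 3, 9, 3]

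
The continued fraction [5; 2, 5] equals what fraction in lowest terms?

60/11

Fold from the inside: start with 5/1.
  2 + 1/5 = 11/5
  5 + 5/11 = 60/11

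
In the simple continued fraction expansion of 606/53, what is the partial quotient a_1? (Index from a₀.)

2

606 = 11·53 + 23   →  a_0 = 11
53 = 2·23 + 7   →  a_1 = 2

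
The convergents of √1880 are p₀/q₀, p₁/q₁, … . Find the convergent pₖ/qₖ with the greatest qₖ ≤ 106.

√1880 = [43; 2, 1, 3, 1, 2, 86, …] (period length 6).
Convergents:
  p_0/q_0 = 43/1
  p_1/q_1 = 87/2
  p_2/q_2 = 130/3
  p_3/q_3 = 477/11
  p_4/q_4 = 607/14
  p_5/q_5 = 1691/39
  p_6/q_6 = 146033/3368
q_5 = 39 ≤ 106 < 3368 = q_6, so the answer is 1691/39.

1691/39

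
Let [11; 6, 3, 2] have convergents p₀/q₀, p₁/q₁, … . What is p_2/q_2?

212/19

Using pₖ = aₖpₖ₋₁ + pₖ₋₂, qₖ = aₖqₖ₋₁ + qₖ₋₂ (with p₋₁=1, p₋₂=0, q₋₁=0, q₋₂=1):
  k=0: a=11, p=11, q=1
  k=1: a=6, p=67, q=6
  k=2: a=3, p=212, q=19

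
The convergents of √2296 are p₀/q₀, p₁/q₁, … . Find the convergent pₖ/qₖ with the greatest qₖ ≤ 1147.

√2296 = [47; 1, 10, 1, 94, …] (period length 4).
Convergents:
  p_0/q_0 = 47/1
  p_1/q_1 = 48/1
  p_2/q_2 = 527/11
  p_3/q_3 = 575/12
  p_4/q_4 = 54577/1139
  p_5/q_5 = 55152/1151
q_4 = 1139 ≤ 1147 < 1151 = q_5, so the answer is 54577/1139.

54577/1139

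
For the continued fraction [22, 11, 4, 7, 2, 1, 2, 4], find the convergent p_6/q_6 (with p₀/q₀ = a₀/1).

Using pₖ = aₖpₖ₋₁ + pₖ₋₂, qₖ = aₖqₖ₋₁ + qₖ₋₂ (with p₋₁=1, p₋₂=0, q₋₁=0, q₋₂=1):
  k=0: a=22, p=22, q=1
  k=1: a=11, p=243, q=11
  k=2: a=4, p=994, q=45
  k=3: a=7, p=7201, q=326
  k=4: a=2, p=15396, q=697
  k=5: a=1, p=22597, q=1023
  k=6: a=2, p=60590, q=2743

60590/2743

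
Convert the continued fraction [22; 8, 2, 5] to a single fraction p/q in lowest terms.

2057/93

Using pₖ = aₖpₖ₋₁ + pₖ₋₂ and qₖ = aₖqₖ₋₁ + qₖ₋₂:
  k=0: a=22, p=22, q=1
  k=1: a=8, p=177, q=8
  k=2: a=2, p=376, q=17
  k=3: a=5, p=2057, q=93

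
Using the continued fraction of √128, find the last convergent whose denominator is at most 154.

577/51

√128 = [11; 3, 5, 3, 22, …] (period length 4).
Convergents:
  p_0/q_0 = 11/1
  p_1/q_1 = 34/3
  p_2/q_2 = 181/16
  p_3/q_3 = 577/51
  p_4/q_4 = 12875/1138
q_3 = 51 ≤ 154 < 1138 = q_4, so the answer is 577/51.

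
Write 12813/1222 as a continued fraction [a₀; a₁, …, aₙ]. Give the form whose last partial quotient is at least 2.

12813 = 10×1222 + 593
1222 = 2×593 + 36
593 = 16×36 + 17
36 = 2×17 + 2
17 = 8×2 + 1
2 = 2×1 + 0  (stop)
So 12813/1222 = [10; 2, 16, 2, 8, 2].

[10; 2, 16, 2, 8, 2]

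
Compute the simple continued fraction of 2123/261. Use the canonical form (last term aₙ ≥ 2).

[8; 7, 2, 5, 3]

2123 = 8×261 + 35
261 = 7×35 + 16
35 = 2×16 + 3
16 = 5×3 + 1
3 = 3×1 + 0  (stop)
So 2123/261 = [8; 7, 2, 5, 3].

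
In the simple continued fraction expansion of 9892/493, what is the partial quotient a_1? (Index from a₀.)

9892 = 20·493 + 32   →  a_0 = 20
493 = 15·32 + 13   →  a_1 = 15

15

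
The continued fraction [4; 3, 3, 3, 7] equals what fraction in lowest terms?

1037/241

Fold from the inside: start with 7/1.
  3 + 1/7 = 22/7
  3 + 7/22 = 73/22
  3 + 22/73 = 241/73
  4 + 73/241 = 1037/241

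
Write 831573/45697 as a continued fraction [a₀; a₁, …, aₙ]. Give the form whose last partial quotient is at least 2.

831573 = 18×45697 + 9027
45697 = 5×9027 + 562
9027 = 16×562 + 35
562 = 16×35 + 2
35 = 17×2 + 1
2 = 2×1 + 0  (stop)
So 831573/45697 = [18; 5, 16, 16, 17, 2].

[18; 5, 16, 16, 17, 2]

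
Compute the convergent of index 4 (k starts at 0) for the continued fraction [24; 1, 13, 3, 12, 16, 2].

Using pₖ = aₖpₖ₋₁ + pₖ₋₂, qₖ = aₖqₖ₋₁ + qₖ₋₂ (with p₋₁=1, p₋₂=0, q₋₁=0, q₋₂=1):
  k=0: a=24, p=24, q=1
  k=1: a=1, p=25, q=1
  k=2: a=13, p=349, q=14
  k=3: a=3, p=1072, q=43
  k=4: a=12, p=13213, q=530

13213/530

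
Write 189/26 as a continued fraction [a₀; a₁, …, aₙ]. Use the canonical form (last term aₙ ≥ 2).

[7; 3, 1, 2, 2]

189 = 7*26 + 7
26 = 3*7 + 5
7 = 1*5 + 2
5 = 2*2 + 1
2 = 2*1 + 0  (stop)
So 189/26 = [7; 3, 1, 2, 2].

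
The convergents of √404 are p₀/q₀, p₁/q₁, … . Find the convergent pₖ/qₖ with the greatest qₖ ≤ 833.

8060/401

√404 = [20; 10, 40, …] (period length 2).
Convergents:
  p_0/q_0 = 20/1
  p_1/q_1 = 201/10
  p_2/q_2 = 8060/401
  p_3/q_3 = 80801/4020
q_2 = 401 ≤ 833 < 4020 = q_3, so the answer is 8060/401.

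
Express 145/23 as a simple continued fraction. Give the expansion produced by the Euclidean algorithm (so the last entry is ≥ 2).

[6; 3, 3, 2]

145 = 6·23 + 7
23 = 3·7 + 2
7 = 3·2 + 1
2 = 2·1 + 0  (stop)
So 145/23 = [6; 3, 3, 2].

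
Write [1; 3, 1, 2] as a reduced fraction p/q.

14/11

Using pₖ = aₖpₖ₋₁ + pₖ₋₂ and qₖ = aₖqₖ₋₁ + qₖ₋₂:
  k=0: a=1, p=1, q=1
  k=1: a=3, p=4, q=3
  k=2: a=1, p=5, q=4
  k=3: a=2, p=14, q=11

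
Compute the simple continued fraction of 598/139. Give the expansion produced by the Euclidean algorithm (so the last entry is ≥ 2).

[4; 3, 3, 4, 3]

598 = 4*139 + 42
139 = 3*42 + 13
42 = 3*13 + 3
13 = 4*3 + 1
3 = 3*1 + 0  (stop)
So 598/139 = [4; 3, 3, 4, 3].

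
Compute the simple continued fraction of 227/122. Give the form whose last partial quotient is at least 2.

[1; 1, 6, 5, 1, 2]

227 = 1·122 + 105
122 = 1·105 + 17
105 = 6·17 + 3
17 = 5·3 + 2
3 = 1·2 + 1
2 = 2·1 + 0  (stop)
So 227/122 = [1; 1, 6, 5, 1, 2].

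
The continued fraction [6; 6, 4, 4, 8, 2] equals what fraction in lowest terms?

Fold from the inside: start with 2/1.
  8 + 1/2 = 17/2
  4 + 2/17 = 70/17
  4 + 17/70 = 297/70
  6 + 70/297 = 1852/297
  6 + 297/1852 = 11409/1852

11409/1852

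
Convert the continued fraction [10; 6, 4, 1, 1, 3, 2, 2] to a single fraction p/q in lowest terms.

Fold from the inside: start with 2/1.
  2 + 1/2 = 5/2
  3 + 2/5 = 17/5
  1 + 5/17 = 22/17
  1 + 17/22 = 39/22
  4 + 22/39 = 178/39
  6 + 39/178 = 1107/178
  10 + 178/1107 = 11248/1107

11248/1107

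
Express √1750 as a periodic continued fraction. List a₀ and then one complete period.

[41; 1, 4, 1, 82]

a₀ = ⌊√1750⌋ = 41.
With m₀=0, d₀=1 and mₖ₊₁ = dₖaₖ − mₖ, dₖ₊₁ = (n − mₖ₊₁²)/dₖ, aₖ₊₁ = ⌊(a₀+mₖ₊₁)/dₖ₊₁⌋:
  k=1: m=41, d=69, a=1
  k=2: m=28, d=14, a=4
  k=3: m=28, d=69, a=1
  k=4: m=41, d=1, a=82
d=1 and a=2a₀=82 at k=4, so the next step gives (m, d) = (41, 69) again — its k=1 value — and the period has length 4.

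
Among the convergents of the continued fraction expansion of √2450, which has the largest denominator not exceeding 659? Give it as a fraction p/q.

19601/396

√2450 = [49; 2, 98, …] (period length 2).
Convergents:
  p_0/q_0 = 49/1
  p_1/q_1 = 99/2
  p_2/q_2 = 9751/197
  p_3/q_3 = 19601/396
  p_4/q_4 = 1930649/39005
q_3 = 396 ≤ 659 < 39005 = q_4, so the answer is 19601/396.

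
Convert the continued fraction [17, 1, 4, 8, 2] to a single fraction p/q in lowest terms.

Fold from the inside: start with 2/1.
  8 + 1/2 = 17/2
  4 + 2/17 = 70/17
  1 + 17/70 = 87/70
  17 + 70/87 = 1549/87

1549/87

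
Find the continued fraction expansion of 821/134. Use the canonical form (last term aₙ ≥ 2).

[6; 7, 1, 7, 2]

821 = 6*134 + 17
134 = 7*17 + 15
17 = 1*15 + 2
15 = 7*2 + 1
2 = 2*1 + 0  (stop)
So 821/134 = [6; 7, 1, 7, 2].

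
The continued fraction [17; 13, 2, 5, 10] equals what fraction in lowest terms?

Using pₖ = aₖpₖ₋₁ + pₖ₋₂ and qₖ = aₖqₖ₋₁ + qₖ₋₂:
  k=0: a=17, p=17, q=1
  k=1: a=13, p=222, q=13
  k=2: a=2, p=461, q=27
  k=3: a=5, p=2527, q=148
  k=4: a=10, p=25731, q=1507

25731/1507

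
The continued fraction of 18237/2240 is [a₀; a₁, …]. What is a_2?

15

18237 = 8·2240 + 317   →  a_0 = 8
2240 = 7·317 + 21   →  a_1 = 7
317 = 15·21 + 2   →  a_2 = 15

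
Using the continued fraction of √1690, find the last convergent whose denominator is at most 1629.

27379/666

√1690 = [41; 9, 8, 9, 82, …] (period length 4).
Convergents:
  p_0/q_0 = 41/1
  p_1/q_1 = 370/9
  p_2/q_2 = 3001/73
  p_3/q_3 = 27379/666
  p_4/q_4 = 2248079/54685
q_3 = 666 ≤ 1629 < 54685 = q_4, so the answer is 27379/666.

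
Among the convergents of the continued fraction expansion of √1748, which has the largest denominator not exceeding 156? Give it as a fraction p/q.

4599/110

√1748 = [41; 1, 4, 4, 4, 1, 82, …] (period length 6).
Convergents:
  p_0/q_0 = 41/1
  p_1/q_1 = 42/1
  p_2/q_2 = 209/5
  p_3/q_3 = 878/21
  p_4/q_4 = 3721/89
  p_5/q_5 = 4599/110
  p_6/q_6 = 380839/9109
q_5 = 110 ≤ 156 < 9109 = q_6, so the answer is 4599/110.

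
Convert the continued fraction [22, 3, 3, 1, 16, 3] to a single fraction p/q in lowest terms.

14879/667

Fold from the inside: start with 3/1.
  16 + 1/3 = 49/3
  1 + 3/49 = 52/49
  3 + 49/52 = 205/52
  3 + 52/205 = 667/205
  22 + 205/667 = 14879/667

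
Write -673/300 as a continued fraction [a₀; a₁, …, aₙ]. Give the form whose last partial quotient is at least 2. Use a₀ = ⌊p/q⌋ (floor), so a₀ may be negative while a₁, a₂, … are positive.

-673 = -3·300 + 227
300 = 1·227 + 73
227 = 3·73 + 8
73 = 9·8 + 1
8 = 8·1 + 0  (stop)
So -673/300 = [-3; 1, 3, 9, 8].

[-3; 1, 3, 9, 8]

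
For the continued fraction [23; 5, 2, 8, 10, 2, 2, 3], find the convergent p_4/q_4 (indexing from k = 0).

Using pₖ = aₖpₖ₋₁ + pₖ₋₂, qₖ = aₖqₖ₋₁ + qₖ₋₂ (with p₋₁=1, p₋₂=0, q₋₁=0, q₋₂=1):
  k=0: a=23, p=23, q=1
  k=1: a=5, p=116, q=5
  k=2: a=2, p=255, q=11
  k=3: a=8, p=2156, q=93
  k=4: a=10, p=21815, q=941

21815/941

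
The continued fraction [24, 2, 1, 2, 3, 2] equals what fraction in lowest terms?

Using pₖ = aₖpₖ₋₁ + pₖ₋₂ and qₖ = aₖqₖ₋₁ + qₖ₋₂:
  k=0: a=24, p=24, q=1
  k=1: a=2, p=49, q=2
  k=2: a=1, p=73, q=3
  k=3: a=2, p=195, q=8
  k=4: a=3, p=658, q=27
  k=5: a=2, p=1511, q=62

1511/62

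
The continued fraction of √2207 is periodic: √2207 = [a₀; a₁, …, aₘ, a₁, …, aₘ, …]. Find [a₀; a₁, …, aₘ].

a₀ = ⌊√2207⌋ = 46.
With m₀=0, d₀=1 and mₖ₊₁ = dₖaₖ − mₖ, dₖ₊₁ = (n − mₖ₊₁²)/dₖ, aₖ₊₁ = ⌊(a₀+mₖ₊₁)/dₖ₊₁⌋:
  k=1: m=46, d=91, a=1
  k=2: m=45, d=2, a=45
  k=3: m=45, d=91, a=1
  k=4: m=46, d=1, a=92
d=1 and a=2a₀=92 at k=4, so the next step gives (m, d) = (46, 91) again — its k=1 value — and the period has length 4.

[46; 1, 45, 1, 92]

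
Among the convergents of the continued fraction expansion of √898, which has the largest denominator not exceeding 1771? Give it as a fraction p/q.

53011/1769

√898 = [29; 1, 28, 1, 58, …] (period length 4).
Convergents:
  p_0/q_0 = 29/1
  p_1/q_1 = 30/1
  p_2/q_2 = 869/29
  p_3/q_3 = 899/30
  p_4/q_4 = 53011/1769
  p_5/q_5 = 53910/1799
q_4 = 1769 ≤ 1771 < 1799 = q_5, so the answer is 53011/1769.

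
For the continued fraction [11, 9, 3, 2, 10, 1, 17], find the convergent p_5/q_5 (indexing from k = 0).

8253/743

Using pₖ = aₖpₖ₋₁ + pₖ₋₂, qₖ = aₖqₖ₋₁ + qₖ₋₂ (with p₋₁=1, p₋₂=0, q₋₁=0, q₋₂=1):
  k=0: a=11, p=11, q=1
  k=1: a=9, p=100, q=9
  k=2: a=3, p=311, q=28
  k=3: a=2, p=722, q=65
  k=4: a=10, p=7531, q=678
  k=5: a=1, p=8253, q=743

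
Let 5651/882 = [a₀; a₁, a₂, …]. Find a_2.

5651 = 6·882 + 359   →  a_0 = 6
882 = 2·359 + 164   →  a_1 = 2
359 = 2·164 + 31   →  a_2 = 2

2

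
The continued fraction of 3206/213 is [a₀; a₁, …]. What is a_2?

2

3206 = 15·213 + 11   →  a_0 = 15
213 = 19·11 + 4   →  a_1 = 19
11 = 2·4 + 3   →  a_2 = 2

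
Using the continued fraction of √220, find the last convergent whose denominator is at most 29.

89/6

√220 = [14; 1, 4, 1, 28, …] (period length 4).
Convergents:
  p_0/q_0 = 14/1
  p_1/q_1 = 15/1
  p_2/q_2 = 74/5
  p_3/q_3 = 89/6
  p_4/q_4 = 2566/173
q_3 = 6 ≤ 29 < 173 = q_4, so the answer is 89/6.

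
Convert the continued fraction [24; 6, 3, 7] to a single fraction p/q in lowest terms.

Fold from the inside: start with 7/1.
  3 + 1/7 = 22/7
  6 + 7/22 = 139/22
  24 + 22/139 = 3358/139

3358/139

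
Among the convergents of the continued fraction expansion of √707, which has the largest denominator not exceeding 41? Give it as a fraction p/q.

√707 = [26; 1, 1, 2, 3, 2, 1, 1, 52, …] (period length 8).
Convergents:
  p_0/q_0 = 26/1
  p_1/q_1 = 27/1
  p_2/q_2 = 53/2
  p_3/q_3 = 133/5
  p_4/q_4 = 452/17
  p_5/q_5 = 1037/39
  p_6/q_6 = 1489/56
q_5 = 39 ≤ 41 < 56 = q_6, so the answer is 1037/39.

1037/39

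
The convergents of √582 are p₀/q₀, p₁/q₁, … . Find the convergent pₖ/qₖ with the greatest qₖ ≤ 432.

√582 = [24; 8, 48, …] (period length 2).
Convergents:
  p_0/q_0 = 24/1
  p_1/q_1 = 193/8
  p_2/q_2 = 9288/385
  p_3/q_3 = 74497/3088
q_2 = 385 ≤ 432 < 3088 = q_3, so the answer is 9288/385.

9288/385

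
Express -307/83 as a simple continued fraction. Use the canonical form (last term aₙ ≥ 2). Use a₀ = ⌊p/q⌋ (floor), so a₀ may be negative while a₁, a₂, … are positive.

-307 = -4·83 + 25
83 = 3·25 + 8
25 = 3·8 + 1
8 = 8·1 + 0  (stop)
So -307/83 = [-4; 3, 3, 8].

[-4; 3, 3, 8]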